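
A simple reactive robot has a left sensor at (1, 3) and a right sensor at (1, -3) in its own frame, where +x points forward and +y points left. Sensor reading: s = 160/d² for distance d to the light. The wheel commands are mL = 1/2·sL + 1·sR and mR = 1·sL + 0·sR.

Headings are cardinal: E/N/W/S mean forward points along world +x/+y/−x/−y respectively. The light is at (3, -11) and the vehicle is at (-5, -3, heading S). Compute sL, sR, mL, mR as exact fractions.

left sensor world pos  = (-2, -4); dL² = 74
right sensor world pos = (-8, -4); dR² = 170
sL = 160/74 = 80/37
sR = 160/170 = 16/17
mL = 1/2·sL + 1·sR = 1272/629
mR = 1·sL + 0·sR = 80/37

80/37 16/17 1272/629 80/37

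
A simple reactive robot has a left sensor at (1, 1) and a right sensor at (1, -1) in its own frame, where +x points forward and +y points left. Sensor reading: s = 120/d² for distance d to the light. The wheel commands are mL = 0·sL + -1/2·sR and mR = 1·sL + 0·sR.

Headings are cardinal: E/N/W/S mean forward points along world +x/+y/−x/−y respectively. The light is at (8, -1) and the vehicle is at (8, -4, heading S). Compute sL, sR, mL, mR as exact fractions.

120/17 120/17 -60/17 120/17

left sensor world pos  = (9, -5); dL² = 17
right sensor world pos = (7, -5); dR² = 17
sL = 120/17 = 120/17
sR = 120/17 = 120/17
mL = 0·sL + -1/2·sR = -60/17
mR = 1·sL + 0·sR = 120/17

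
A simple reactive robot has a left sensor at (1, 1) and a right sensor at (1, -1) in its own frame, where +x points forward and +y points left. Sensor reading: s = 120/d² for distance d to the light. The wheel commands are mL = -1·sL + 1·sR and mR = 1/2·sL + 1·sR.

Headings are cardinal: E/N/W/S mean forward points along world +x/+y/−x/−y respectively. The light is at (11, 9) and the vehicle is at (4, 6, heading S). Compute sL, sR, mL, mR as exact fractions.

30/13 3/2 -21/26 69/26

left sensor world pos  = (5, 5); dL² = 52
right sensor world pos = (3, 5); dR² = 80
sL = 120/52 = 30/13
sR = 120/80 = 3/2
mL = -1·sL + 1·sR = -21/26
mR = 1/2·sL + 1·sR = 69/26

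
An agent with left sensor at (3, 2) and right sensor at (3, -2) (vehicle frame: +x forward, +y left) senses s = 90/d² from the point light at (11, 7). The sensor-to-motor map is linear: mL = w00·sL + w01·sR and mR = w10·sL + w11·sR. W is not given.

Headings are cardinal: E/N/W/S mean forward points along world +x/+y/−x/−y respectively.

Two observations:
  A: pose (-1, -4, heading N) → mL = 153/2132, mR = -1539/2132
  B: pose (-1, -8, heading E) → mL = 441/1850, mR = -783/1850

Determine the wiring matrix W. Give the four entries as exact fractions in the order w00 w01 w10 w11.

obs A: pose=(-1,-4,N) → sL=9/26, sR=45/82, mL=153/2132, mR=-1539/2132
obs B: pose=(-1,-8,E) → sL=9/25, sR=9/37, mL=441/1850, mR=-783/1850
sensor matrix S = [[9/26, 45/82], [9/25, 9/37]]; det S = -11178/98605
solve [mL_A; mL_B] = S·[w00; w01] and [mR_A; mR_B] = S·[w10; w11]:
  w00 = 1, w01 = -1/2, w10 = -1/2, w11 = -1

1 -1/2 -1/2 -1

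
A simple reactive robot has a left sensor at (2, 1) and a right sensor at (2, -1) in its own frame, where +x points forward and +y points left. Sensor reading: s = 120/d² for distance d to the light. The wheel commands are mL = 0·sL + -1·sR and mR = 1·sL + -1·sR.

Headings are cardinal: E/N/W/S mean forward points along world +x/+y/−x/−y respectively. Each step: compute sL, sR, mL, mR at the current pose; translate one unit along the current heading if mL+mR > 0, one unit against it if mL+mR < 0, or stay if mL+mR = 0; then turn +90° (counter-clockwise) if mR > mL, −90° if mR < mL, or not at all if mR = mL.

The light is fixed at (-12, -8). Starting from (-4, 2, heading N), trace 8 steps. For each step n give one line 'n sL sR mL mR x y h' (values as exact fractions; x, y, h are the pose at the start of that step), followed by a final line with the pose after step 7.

0 120/193 8/15 -8/15 256/2895 -4 2 N
1 6/5 15/17 -15/17 27/85 -4 1 W
2 120/149 120/113 -120/113 -4320/16837 -3 1 S
3 60/121 60/101 -60/101 -1200/12221 -3 2 E
4 120/193 8/15 -8/15 256/2895 -4 2 N
5 6/5 15/17 -15/17 27/85 -4 1 W
6 120/149 120/113 -120/113 -4320/16837 -3 1 S
7 60/121 60/101 -60/101 -1200/12221 -3 2 E
final -4 2 N

n=0: pose=(-4,2,N); sL=120/193, sR=8/15; mL=-8/15, mR=256/2895; mL+mR=-1288/2895 → advance -1; mR−mL=120/193 → turn +1·90°
n=1: pose=(-4,1,W); sL=6/5, sR=15/17; mL=-15/17, mR=27/85; mL+mR=-48/85 → advance -1; mR−mL=6/5 → turn +1·90°
n=2: pose=(-3,1,S); sL=120/149, sR=120/113; mL=-120/113, mR=-4320/16837; mL+mR=-22200/16837 → advance -1; mR−mL=120/149 → turn +1·90°
n=3: pose=(-3,2,E); sL=60/121, sR=60/101; mL=-60/101, mR=-1200/12221; mL+mR=-8460/12221 → advance -1; mR−mL=60/121 → turn +1·90°
n=4: pose=(-4,2,N); sL=120/193, sR=8/15; mL=-8/15, mR=256/2895; mL+mR=-1288/2895 → advance -1; mR−mL=120/193 → turn +1·90°
n=5: pose=(-4,1,W); sL=6/5, sR=15/17; mL=-15/17, mR=27/85; mL+mR=-48/85 → advance -1; mR−mL=6/5 → turn +1·90°
n=6: pose=(-3,1,S); sL=120/149, sR=120/113; mL=-120/113, mR=-4320/16837; mL+mR=-22200/16837 → advance -1; mR−mL=120/149 → turn +1·90°
n=7: pose=(-3,2,E); sL=60/121, sR=60/101; mL=-60/101, mR=-1200/12221; mL+mR=-8460/12221 → advance -1; mR−mL=60/121 → turn +1·90°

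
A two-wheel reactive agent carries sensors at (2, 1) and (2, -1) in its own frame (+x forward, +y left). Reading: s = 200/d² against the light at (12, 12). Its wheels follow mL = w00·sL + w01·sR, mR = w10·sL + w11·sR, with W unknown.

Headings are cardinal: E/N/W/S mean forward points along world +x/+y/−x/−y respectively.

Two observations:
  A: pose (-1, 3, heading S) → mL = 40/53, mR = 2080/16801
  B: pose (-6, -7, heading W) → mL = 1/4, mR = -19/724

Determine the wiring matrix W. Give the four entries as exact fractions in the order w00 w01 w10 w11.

1 0 1 -1

obs A: pose=(-1,3,S) → sL=40/53, sR=200/317, mL=40/53, mR=2080/16801
obs B: pose=(-6,-7,W) → sL=1/4, sR=50/181, mL=1/4, mR=-19/724
sensor matrix S = [[40/53, 200/317], [1/4, 50/181]]; det S = 154350/3040981
solve [mL_A; mL_B] = S·[w00; w01] and [mR_A; mR_B] = S·[w10; w11]:
  w00 = 1, w01 = 0, w10 = 1, w11 = -1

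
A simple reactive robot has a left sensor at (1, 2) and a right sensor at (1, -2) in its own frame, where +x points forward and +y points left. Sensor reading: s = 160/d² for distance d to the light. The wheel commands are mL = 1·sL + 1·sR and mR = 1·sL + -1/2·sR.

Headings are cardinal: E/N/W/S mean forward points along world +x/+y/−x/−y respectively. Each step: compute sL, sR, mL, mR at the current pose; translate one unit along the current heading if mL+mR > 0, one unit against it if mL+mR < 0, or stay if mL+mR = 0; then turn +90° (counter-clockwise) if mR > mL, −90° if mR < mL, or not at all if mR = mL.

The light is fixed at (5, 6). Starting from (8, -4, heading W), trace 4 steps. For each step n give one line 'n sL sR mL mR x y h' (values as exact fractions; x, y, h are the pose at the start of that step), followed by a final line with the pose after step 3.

n=0: pose=(8,-4,W); sL=40/37, sR=40/17; mL=2160/629, mR=-60/629; mL+mR=2100/629 → advance +1; mR−mL=-60/17 → turn -1·90°
n=1: pose=(7,-4,N); sL=160/81, sR=160/97; mL=28480/7857, mR=9040/7857; mL+mR=37520/7857 → advance +1; mR−mL=-240/97 → turn -1·90°
n=2: pose=(7,-3,E); sL=80/29, sR=16/13; mL=1504/377, mR=808/377; mL+mR=2312/377 → advance +1; mR−mL=-24/13 → turn -1·90°
n=3: pose=(8,-3,S); sL=32/25, sR=160/101; mL=7232/2525, mR=1232/2525; mL+mR=8464/2525 → advance +1; mR−mL=-240/101 → turn -1·90°

0 40/37 40/17 2160/629 -60/629 8 -4 W
1 160/81 160/97 28480/7857 9040/7857 7 -4 N
2 80/29 16/13 1504/377 808/377 7 -3 E
3 32/25 160/101 7232/2525 1232/2525 8 -3 S
final 8 -4 W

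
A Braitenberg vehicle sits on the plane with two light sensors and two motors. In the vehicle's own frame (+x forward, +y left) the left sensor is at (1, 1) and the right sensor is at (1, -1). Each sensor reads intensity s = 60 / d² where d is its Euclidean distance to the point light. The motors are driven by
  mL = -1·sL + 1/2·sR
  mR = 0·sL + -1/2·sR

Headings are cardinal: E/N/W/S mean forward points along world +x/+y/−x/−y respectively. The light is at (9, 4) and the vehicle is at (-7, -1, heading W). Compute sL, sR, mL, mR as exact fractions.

left sensor world pos  = (-8, -2); dL² = 325
right sensor world pos = (-8, 0); dR² = 305
sL = 60/325 = 12/65
sR = 60/305 = 12/61
mL = -1·sL + 1/2·sR = -342/3965
mR = 0·sL + -1/2·sR = -6/61

12/65 12/61 -342/3965 -6/61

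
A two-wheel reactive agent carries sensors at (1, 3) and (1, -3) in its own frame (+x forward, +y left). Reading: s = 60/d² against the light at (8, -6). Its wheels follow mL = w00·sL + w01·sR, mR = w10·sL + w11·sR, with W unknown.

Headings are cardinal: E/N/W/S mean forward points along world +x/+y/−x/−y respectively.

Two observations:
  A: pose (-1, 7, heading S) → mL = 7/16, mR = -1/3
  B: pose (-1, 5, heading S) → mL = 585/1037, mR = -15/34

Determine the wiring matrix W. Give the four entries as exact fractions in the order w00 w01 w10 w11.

1 1/2 -1 0

obs A: pose=(-1,7,S) → sL=1/3, sR=5/24, mL=7/16, mR=-1/3
obs B: pose=(-1,5,S) → sL=15/34, sR=15/61, mL=585/1037, mR=-15/34
sensor matrix S = [[1/3, 5/24], [15/34, 15/61]]; det S = -165/16592
solve [mL_A; mL_B] = S·[w00; w01] and [mR_A; mR_B] = S·[w10; w11]:
  w00 = 1, w01 = 1/2, w10 = -1, w11 = 0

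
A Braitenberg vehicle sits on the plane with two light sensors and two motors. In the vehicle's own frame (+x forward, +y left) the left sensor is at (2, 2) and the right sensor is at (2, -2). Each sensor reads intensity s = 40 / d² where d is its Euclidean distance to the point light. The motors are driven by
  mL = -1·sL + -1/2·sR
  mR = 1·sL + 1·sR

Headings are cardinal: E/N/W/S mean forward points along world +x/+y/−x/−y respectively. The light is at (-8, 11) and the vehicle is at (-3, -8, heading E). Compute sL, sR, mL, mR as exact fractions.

left sensor world pos  = (-1, -6); dL² = 338
right sensor world pos = (-1, -10); dR² = 490
sL = 40/338 = 20/169
sR = 40/490 = 4/49
mL = -1·sL + -1/2·sR = -1318/8281
mR = 1·sL + 1·sR = 1656/8281

20/169 4/49 -1318/8281 1656/8281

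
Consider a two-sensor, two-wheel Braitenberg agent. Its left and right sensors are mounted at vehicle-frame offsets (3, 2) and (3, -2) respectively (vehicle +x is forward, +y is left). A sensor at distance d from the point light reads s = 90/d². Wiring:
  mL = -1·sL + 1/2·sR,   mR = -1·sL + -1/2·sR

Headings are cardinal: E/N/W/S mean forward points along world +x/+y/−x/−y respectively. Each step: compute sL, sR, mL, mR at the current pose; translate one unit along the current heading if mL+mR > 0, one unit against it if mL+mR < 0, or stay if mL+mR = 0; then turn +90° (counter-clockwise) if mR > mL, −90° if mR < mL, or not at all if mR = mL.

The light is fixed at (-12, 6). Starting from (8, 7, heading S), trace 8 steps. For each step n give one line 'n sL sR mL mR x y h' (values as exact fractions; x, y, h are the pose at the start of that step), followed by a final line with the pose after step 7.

n=0: pose=(8,7,S); sL=45/244, sR=45/164; mL=-945/20008, mR=-6435/20008; mL+mR=-45/122 → advance -1; mR−mL=-45/164 → turn -1·90°
n=1: pose=(8,8,W); sL=90/289, sR=18/61; mL=-2889/17629, mR=-8091/17629; mL+mR=-180/289 → advance -1; mR−mL=-18/61 → turn -1·90°
n=2: pose=(9,8,N); sL=45/193, sR=45/277; mL=-16245/106922, mR=-33615/106922; mL+mR=-90/193 → advance -1; mR−mL=-45/277 → turn -1·90°
n=3: pose=(9,7,E); sL=2/13, sR=90/577; mL=-569/7501, mR=-1739/7501; mL+mR=-4/13 → advance -1; mR−mL=-90/577 → turn -1·90°
n=4: pose=(8,7,S); sL=45/244, sR=45/164; mL=-945/20008, mR=-6435/20008; mL+mR=-45/122 → advance -1; mR−mL=-45/164 → turn -1·90°
n=5: pose=(8,8,W); sL=90/289, sR=18/61; mL=-2889/17629, mR=-8091/17629; mL+mR=-180/289 → advance -1; mR−mL=-18/61 → turn -1·90°
n=6: pose=(9,8,N); sL=45/193, sR=45/277; mL=-16245/106922, mR=-33615/106922; mL+mR=-90/193 → advance -1; mR−mL=-45/277 → turn -1·90°
n=7: pose=(9,7,E); sL=2/13, sR=90/577; mL=-569/7501, mR=-1739/7501; mL+mR=-4/13 → advance -1; mR−mL=-90/577 → turn -1·90°

0 45/244 45/164 -945/20008 -6435/20008 8 7 S
1 90/289 18/61 -2889/17629 -8091/17629 8 8 W
2 45/193 45/277 -16245/106922 -33615/106922 9 8 N
3 2/13 90/577 -569/7501 -1739/7501 9 7 E
4 45/244 45/164 -945/20008 -6435/20008 8 7 S
5 90/289 18/61 -2889/17629 -8091/17629 8 8 W
6 45/193 45/277 -16245/106922 -33615/106922 9 8 N
7 2/13 90/577 -569/7501 -1739/7501 9 7 E
final 8 7 S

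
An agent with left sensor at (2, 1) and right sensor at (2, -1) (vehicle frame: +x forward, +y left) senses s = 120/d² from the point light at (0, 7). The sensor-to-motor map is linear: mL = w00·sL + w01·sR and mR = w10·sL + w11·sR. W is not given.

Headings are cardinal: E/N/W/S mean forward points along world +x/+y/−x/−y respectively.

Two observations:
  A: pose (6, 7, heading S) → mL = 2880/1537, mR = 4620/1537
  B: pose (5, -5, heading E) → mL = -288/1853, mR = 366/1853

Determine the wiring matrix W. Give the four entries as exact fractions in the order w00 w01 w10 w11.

-1 1 -1/2 1

obs A: pose=(6,7,S) → sL=120/53, sR=120/29, mL=2880/1537, mR=4620/1537
obs B: pose=(5,-5,E) → sL=12/17, sR=60/109, mL=-288/1853, mR=366/1853
sensor matrix S = [[120/53, 120/29], [12/17, 60/109]]; det S = -4769280/2848061
solve [mL_A; mL_B] = S·[w00; w01] and [mR_A; mR_B] = S·[w10; w11]:
  w00 = -1, w01 = 1, w10 = -1/2, w11 = 1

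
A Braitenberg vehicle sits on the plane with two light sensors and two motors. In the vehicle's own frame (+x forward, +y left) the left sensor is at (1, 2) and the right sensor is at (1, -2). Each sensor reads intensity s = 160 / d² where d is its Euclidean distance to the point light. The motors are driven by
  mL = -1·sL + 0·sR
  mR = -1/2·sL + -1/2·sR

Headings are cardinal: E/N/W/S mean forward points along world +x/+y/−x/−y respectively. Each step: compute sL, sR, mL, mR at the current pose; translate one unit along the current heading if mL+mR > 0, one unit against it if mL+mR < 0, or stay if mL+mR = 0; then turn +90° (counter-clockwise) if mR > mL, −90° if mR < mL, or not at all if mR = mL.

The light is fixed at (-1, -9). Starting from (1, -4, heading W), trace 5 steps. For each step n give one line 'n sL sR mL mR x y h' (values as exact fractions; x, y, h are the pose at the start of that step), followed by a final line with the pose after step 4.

0 16 16/5 -16 -48/5 1 -4 W
1 160/41 160/17 -160/41 -4640/697 2 -4 S
2 8 40/17 -8 -88/17 2 -3 W
3 160/61 160/29 -160/61 -7200/1769 3 -3 S
4 80/17 16/9 -80/17 -496/153 3 -2 W
final 4 -2 S

n=0: pose=(1,-4,W); sL=16, sR=16/5; mL=-16, mR=-48/5; mL+mR=-128/5 → advance -1; mR−mL=32/5 → turn +1·90°
n=1: pose=(2,-4,S); sL=160/41, sR=160/17; mL=-160/41, mR=-4640/697; mL+mR=-7360/697 → advance -1; mR−mL=-1920/697 → turn -1·90°
n=2: pose=(2,-3,W); sL=8, sR=40/17; mL=-8, mR=-88/17; mL+mR=-224/17 → advance -1; mR−mL=48/17 → turn +1·90°
n=3: pose=(3,-3,S); sL=160/61, sR=160/29; mL=-160/61, mR=-7200/1769; mL+mR=-11840/1769 → advance -1; mR−mL=-2560/1769 → turn -1·90°
n=4: pose=(3,-2,W); sL=80/17, sR=16/9; mL=-80/17, mR=-496/153; mL+mR=-1216/153 → advance -1; mR−mL=224/153 → turn +1·90°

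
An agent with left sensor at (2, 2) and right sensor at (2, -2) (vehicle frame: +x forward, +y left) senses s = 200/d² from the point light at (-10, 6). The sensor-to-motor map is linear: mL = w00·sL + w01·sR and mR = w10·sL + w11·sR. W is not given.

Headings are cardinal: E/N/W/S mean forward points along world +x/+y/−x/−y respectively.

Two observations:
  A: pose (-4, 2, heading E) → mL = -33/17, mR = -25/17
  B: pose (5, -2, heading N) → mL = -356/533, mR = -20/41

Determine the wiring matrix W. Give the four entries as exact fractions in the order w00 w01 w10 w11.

-1 1/2 -1/2 0

obs A: pose=(-4,2,E) → sL=50/17, sR=2, mL=-33/17, mR=-25/17
obs B: pose=(5,-2,N) → sL=40/41, sR=8/13, mL=-356/533, mR=-20/41
sensor matrix S = [[50/17, 2], [40/41, 8/13]]; det S = -1280/9061
solve [mL_A; mL_B] = S·[w00; w01] and [mR_A; mR_B] = S·[w10; w11]:
  w00 = -1, w01 = 1/2, w10 = -1/2, w11 = 0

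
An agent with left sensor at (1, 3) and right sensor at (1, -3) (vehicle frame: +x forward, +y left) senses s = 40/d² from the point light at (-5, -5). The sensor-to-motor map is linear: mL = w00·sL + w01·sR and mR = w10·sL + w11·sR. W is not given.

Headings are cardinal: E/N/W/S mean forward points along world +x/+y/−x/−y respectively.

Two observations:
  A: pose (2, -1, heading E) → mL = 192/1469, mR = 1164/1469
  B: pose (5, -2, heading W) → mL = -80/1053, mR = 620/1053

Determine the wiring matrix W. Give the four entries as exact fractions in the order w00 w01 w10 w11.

-1/2 1/2 1/2 1

obs A: pose=(2,-1,E) → sL=40/113, sR=8/13, mL=192/1469, mR=1164/1469
obs B: pose=(5,-2,W) → sL=40/81, sR=40/117, mL=-80/1053, mR=620/1053
sensor matrix S = [[40/113, 8/13], [40/81, 40/117]]; det S = -21760/118989
solve [mL_A; mL_B] = S·[w00; w01] and [mR_A; mR_B] = S·[w10; w11]:
  w00 = -1/2, w01 = 1/2, w10 = 1/2, w11 = 1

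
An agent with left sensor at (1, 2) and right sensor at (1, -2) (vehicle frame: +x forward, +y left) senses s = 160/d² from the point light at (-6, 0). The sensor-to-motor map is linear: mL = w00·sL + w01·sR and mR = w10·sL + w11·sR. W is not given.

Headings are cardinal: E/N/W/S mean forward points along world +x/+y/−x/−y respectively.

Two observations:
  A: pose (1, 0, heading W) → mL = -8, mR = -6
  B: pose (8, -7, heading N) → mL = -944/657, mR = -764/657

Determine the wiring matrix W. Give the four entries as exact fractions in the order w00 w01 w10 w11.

-1 -1 -1 -1/2

obs A: pose=(1,0,W) → sL=4, sR=4, mL=-8, mR=-6
obs B: pose=(8,-7,N) → sL=8/9, sR=40/73, mL=-944/657, mR=-764/657
sensor matrix S = [[4, 4], [8/9, 40/73]]; det S = -896/657
solve [mL_A; mL_B] = S·[w00; w01] and [mR_A; mR_B] = S·[w10; w11]:
  w00 = -1, w01 = -1, w10 = -1, w11 = -1/2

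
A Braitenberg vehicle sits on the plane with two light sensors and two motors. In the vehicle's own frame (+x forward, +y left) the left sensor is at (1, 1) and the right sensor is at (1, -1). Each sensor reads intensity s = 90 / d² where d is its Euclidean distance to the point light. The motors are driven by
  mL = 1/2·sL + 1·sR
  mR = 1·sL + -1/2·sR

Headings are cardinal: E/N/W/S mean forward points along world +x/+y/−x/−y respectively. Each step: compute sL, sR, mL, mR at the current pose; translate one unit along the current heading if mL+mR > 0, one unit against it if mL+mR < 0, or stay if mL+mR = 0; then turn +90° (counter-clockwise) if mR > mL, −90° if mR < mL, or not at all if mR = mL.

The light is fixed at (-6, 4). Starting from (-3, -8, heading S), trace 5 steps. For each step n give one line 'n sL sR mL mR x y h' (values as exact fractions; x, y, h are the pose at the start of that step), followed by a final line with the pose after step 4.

0 18/37 90/173 4887/6401 1449/6401 -3 -8 S
1 9/20 45/74 1233/1480 27/185 -3 -9 W
2 18/29 10/17 443/493 161/493 -4 -9 N
3 9/13 45/89 1971/2314 1017/2314 -4 -8 E
4 18/37 90/173 4887/6401 1449/6401 -3 -8 S
final -3 -9 W

n=0: pose=(-3,-8,S); sL=18/37, sR=90/173; mL=4887/6401, mR=1449/6401; mL+mR=6336/6401 → advance +1; mR−mL=-3438/6401 → turn -1·90°
n=1: pose=(-3,-9,W); sL=9/20, sR=45/74; mL=1233/1480, mR=27/185; mL+mR=1449/1480 → advance +1; mR−mL=-1017/1480 → turn -1·90°
n=2: pose=(-4,-9,N); sL=18/29, sR=10/17; mL=443/493, mR=161/493; mL+mR=604/493 → advance +1; mR−mL=-282/493 → turn -1·90°
n=3: pose=(-4,-8,E); sL=9/13, sR=45/89; mL=1971/2314, mR=1017/2314; mL+mR=1494/1157 → advance +1; mR−mL=-477/1157 → turn -1·90°
n=4: pose=(-3,-8,S); sL=18/37, sR=90/173; mL=4887/6401, mR=1449/6401; mL+mR=6336/6401 → advance +1; mR−mL=-3438/6401 → turn -1·90°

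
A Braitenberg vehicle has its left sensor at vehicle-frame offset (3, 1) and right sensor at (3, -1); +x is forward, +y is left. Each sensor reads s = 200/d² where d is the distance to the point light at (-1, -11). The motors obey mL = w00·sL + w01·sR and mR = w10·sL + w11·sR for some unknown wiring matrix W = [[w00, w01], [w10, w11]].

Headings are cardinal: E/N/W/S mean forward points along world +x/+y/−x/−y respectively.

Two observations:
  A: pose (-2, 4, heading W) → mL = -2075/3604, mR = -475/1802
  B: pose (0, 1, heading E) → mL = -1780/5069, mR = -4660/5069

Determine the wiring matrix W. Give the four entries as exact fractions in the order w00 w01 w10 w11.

obs A: pose=(-2,4,W) → sL=50/53, sR=25/34, mL=-2075/3604, mR=-475/1802
obs B: pose=(0,1,E) → sL=40/37, sR=200/137, mL=-1780/5069, mR=-4660/5069
sensor matrix S = [[50/53, 25/34], [40/37, 200/137]]; det S = 2659500/4567169
solve [mL_A; mL_B] = S·[w00; w01] and [mR_A; mR_B] = S·[w10; w11]:
  w00 = -1, w01 = 1/2, w10 = 1/2, w11 = -1

-1 1/2 1/2 -1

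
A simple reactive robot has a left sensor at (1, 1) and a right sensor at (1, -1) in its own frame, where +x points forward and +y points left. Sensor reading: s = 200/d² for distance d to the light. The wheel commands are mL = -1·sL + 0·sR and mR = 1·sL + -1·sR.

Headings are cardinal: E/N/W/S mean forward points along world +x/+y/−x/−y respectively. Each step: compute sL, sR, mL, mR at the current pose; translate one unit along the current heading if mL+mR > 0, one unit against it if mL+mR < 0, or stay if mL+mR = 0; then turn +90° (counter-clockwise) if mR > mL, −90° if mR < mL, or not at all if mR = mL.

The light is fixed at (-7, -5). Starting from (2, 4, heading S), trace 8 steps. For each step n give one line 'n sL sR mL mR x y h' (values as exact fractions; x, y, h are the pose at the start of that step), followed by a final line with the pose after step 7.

0 50/41 25/16 -50/41 -225/656 2 4 S
1 200/221 200/181 -200/221 -8000/40001 2 5 E
2 20/17 100/101 -20/17 320/1717 1 5 N
3 200/113 200/149 -200/113 7200/16837 1 4 W
4 50/41 25/16 -50/41 -225/656 2 4 S
5 200/221 200/181 -200/221 -8000/40001 2 5 E
6 20/17 100/101 -20/17 320/1717 1 5 N
7 200/113 200/149 -200/113 7200/16837 1 4 W
final 2 4 S

n=0: pose=(2,4,S); sL=50/41, sR=25/16; mL=-50/41, mR=-225/656; mL+mR=-25/16 → advance -1; mR−mL=575/656 → turn +1·90°
n=1: pose=(2,5,E); sL=200/221, sR=200/181; mL=-200/221, mR=-8000/40001; mL+mR=-200/181 → advance -1; mR−mL=28200/40001 → turn +1·90°
n=2: pose=(1,5,N); sL=20/17, sR=100/101; mL=-20/17, mR=320/1717; mL+mR=-100/101 → advance -1; mR−mL=2340/1717 → turn +1·90°
n=3: pose=(1,4,W); sL=200/113, sR=200/149; mL=-200/113, mR=7200/16837; mL+mR=-200/149 → advance -1; mR−mL=37000/16837 → turn +1·90°
n=4: pose=(2,4,S); sL=50/41, sR=25/16; mL=-50/41, mR=-225/656; mL+mR=-25/16 → advance -1; mR−mL=575/656 → turn +1·90°
n=5: pose=(2,5,E); sL=200/221, sR=200/181; mL=-200/221, mR=-8000/40001; mL+mR=-200/181 → advance -1; mR−mL=28200/40001 → turn +1·90°
n=6: pose=(1,5,N); sL=20/17, sR=100/101; mL=-20/17, mR=320/1717; mL+mR=-100/101 → advance -1; mR−mL=2340/1717 → turn +1·90°
n=7: pose=(1,4,W); sL=200/113, sR=200/149; mL=-200/113, mR=7200/16837; mL+mR=-200/149 → advance -1; mR−mL=37000/16837 → turn +1·90°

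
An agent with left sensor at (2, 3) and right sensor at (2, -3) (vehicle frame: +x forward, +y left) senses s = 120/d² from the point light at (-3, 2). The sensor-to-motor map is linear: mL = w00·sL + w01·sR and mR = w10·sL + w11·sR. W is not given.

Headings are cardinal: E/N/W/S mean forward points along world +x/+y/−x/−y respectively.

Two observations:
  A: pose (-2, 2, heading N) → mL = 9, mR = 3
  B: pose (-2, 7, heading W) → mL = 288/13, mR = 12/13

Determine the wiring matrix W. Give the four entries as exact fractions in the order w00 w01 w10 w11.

1 -1 0 1/2

obs A: pose=(-2,2,N) → sL=15, sR=6, mL=9, mR=3
obs B: pose=(-2,7,W) → sL=24, sR=24/13, mL=288/13, mR=12/13
sensor matrix S = [[15, 6], [24, 24/13]]; det S = -1512/13
solve [mL_A; mL_B] = S·[w00; w01] and [mR_A; mR_B] = S·[w10; w11]:
  w00 = 1, w01 = -1, w10 = 0, w11 = 1/2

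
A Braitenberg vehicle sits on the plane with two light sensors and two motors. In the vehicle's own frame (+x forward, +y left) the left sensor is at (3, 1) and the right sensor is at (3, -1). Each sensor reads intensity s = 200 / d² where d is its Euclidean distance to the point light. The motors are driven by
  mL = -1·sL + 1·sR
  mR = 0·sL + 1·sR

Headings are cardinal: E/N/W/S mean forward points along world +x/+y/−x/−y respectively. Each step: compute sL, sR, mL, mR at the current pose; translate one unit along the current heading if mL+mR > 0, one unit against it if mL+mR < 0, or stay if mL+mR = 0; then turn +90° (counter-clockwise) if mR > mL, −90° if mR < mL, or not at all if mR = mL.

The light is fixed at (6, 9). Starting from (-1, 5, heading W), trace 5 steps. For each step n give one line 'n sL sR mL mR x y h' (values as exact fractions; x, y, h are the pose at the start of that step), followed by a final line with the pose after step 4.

n=0: pose=(-1,5,W); sL=8/5, sR=200/109; mL=128/545, mR=200/109; mL+mR=1128/545 → advance +1; mR−mL=8/5 → turn +1·90°
n=1: pose=(-2,5,S); sL=100/49, sR=20/13; mL=-320/637, mR=20/13; mL+mR=660/637 → advance +1; mR−mL=100/49 → turn +1·90°
n=2: pose=(-2,4,E); sL=200/41, sR=200/61; mL=-4000/2501, mR=200/61; mL+mR=4200/2501 → advance +1; mR−mL=200/41 → turn +1·90°
n=3: pose=(-1,4,N); sL=50/17, sR=5; mL=35/17, mR=5; mL+mR=120/17 → advance +1; mR−mL=50/17 → turn +1·90°
n=4: pose=(-1,5,W); sL=8/5, sR=200/109; mL=128/545, mR=200/109; mL+mR=1128/545 → advance +1; mR−mL=8/5 → turn +1·90°

0 8/5 200/109 128/545 200/109 -1 5 W
1 100/49 20/13 -320/637 20/13 -2 5 S
2 200/41 200/61 -4000/2501 200/61 -2 4 E
3 50/17 5 35/17 5 -1 4 N
4 8/5 200/109 128/545 200/109 -1 5 W
final -2 5 S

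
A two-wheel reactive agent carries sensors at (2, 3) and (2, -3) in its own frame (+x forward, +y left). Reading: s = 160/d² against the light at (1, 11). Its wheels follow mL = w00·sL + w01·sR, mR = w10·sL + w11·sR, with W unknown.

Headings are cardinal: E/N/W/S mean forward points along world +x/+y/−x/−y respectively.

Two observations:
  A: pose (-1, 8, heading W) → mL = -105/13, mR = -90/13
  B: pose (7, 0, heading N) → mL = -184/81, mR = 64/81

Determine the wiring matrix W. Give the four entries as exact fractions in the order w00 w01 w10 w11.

-1 -1/2 1 -1

obs A: pose=(-1,8,W) → sL=40/13, sR=10, mL=-105/13, mR=-90/13
obs B: pose=(7,0,N) → sL=16/9, sR=80/81, mL=-184/81, mR=64/81
sensor matrix S = [[40/13, 10], [16/9, 80/81]]; det S = -15520/1053
solve [mL_A; mL_B] = S·[w00; w01] and [mR_A; mR_B] = S·[w10; w11]:
  w00 = -1, w01 = -1/2, w10 = 1, w11 = -1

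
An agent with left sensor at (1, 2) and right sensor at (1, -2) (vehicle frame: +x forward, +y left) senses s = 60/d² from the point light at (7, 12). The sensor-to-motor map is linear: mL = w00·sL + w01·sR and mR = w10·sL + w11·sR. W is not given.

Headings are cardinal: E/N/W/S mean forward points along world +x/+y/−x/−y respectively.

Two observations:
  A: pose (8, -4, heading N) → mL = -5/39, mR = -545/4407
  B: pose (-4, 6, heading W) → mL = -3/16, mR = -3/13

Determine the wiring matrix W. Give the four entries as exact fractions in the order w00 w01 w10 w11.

0 -1/2 1/2 -1

obs A: pose=(8,-4,N) → sL=30/113, sR=10/39, mL=-5/39, mR=-545/4407
obs B: pose=(-4,6,W) → sL=15/52, sR=3/8, mL=-3/16, mR=-3/13
sensor matrix S = [[30/113, 10/39], [15/52, 3/8]]; det S = 1955/76388
solve [mL_A; mL_B] = S·[w00; w01] and [mR_A; mR_B] = S·[w10; w11]:
  w00 = 0, w01 = -1/2, w10 = 1/2, w11 = -1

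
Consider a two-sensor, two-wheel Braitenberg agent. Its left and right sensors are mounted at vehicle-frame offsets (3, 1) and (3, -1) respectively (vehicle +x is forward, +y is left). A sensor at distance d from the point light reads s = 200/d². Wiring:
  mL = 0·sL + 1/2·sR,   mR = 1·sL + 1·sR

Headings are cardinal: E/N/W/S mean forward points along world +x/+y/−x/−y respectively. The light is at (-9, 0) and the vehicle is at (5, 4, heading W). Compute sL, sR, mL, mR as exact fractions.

20/13 100/73 50/73 2760/949

left sensor world pos  = (2, 3); dL² = 130
right sensor world pos = (2, 5); dR² = 146
sL = 200/130 = 20/13
sR = 200/146 = 100/73
mL = 0·sL + 1/2·sR = 50/73
mR = 1·sL + 1·sR = 2760/949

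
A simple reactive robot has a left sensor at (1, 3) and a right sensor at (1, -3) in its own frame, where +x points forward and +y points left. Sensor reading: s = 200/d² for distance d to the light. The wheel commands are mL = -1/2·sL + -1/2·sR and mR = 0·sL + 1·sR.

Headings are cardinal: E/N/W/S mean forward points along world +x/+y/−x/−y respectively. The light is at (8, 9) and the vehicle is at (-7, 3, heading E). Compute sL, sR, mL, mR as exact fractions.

40/41 200/277 -9640/11357 200/277

left sensor world pos  = (-6, 6); dL² = 205
right sensor world pos = (-6, 0); dR² = 277
sL = 200/205 = 40/41
sR = 200/277 = 200/277
mL = -1/2·sL + -1/2·sR = -9640/11357
mR = 0·sL + 1·sR = 200/277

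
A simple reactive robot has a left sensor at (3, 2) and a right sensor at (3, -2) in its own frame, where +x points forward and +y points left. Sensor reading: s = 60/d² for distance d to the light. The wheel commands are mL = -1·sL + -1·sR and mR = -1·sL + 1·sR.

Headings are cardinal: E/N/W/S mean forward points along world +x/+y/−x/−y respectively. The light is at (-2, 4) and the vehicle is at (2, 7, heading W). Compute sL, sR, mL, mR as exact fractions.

30 30/13 -420/13 -360/13

left sensor world pos  = (-1, 5); dL² = 2
right sensor world pos = (-1, 9); dR² = 26
sL = 60/2 = 30
sR = 60/26 = 30/13
mL = -1·sL + -1·sR = -420/13
mR = -1·sL + 1·sR = -360/13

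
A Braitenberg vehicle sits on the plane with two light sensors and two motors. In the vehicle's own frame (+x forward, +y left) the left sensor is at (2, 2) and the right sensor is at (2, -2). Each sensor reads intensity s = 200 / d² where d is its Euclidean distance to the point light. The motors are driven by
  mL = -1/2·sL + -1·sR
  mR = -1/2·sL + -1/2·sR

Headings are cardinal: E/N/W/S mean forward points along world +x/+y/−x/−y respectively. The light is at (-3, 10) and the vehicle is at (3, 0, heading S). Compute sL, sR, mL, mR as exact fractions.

25/26 5/4 -45/26 -115/104

left sensor world pos  = (5, -2); dL² = 208
right sensor world pos = (1, -2); dR² = 160
sL = 200/208 = 25/26
sR = 200/160 = 5/4
mL = -1/2·sL + -1·sR = -45/26
mR = -1/2·sL + -1/2·sR = -115/104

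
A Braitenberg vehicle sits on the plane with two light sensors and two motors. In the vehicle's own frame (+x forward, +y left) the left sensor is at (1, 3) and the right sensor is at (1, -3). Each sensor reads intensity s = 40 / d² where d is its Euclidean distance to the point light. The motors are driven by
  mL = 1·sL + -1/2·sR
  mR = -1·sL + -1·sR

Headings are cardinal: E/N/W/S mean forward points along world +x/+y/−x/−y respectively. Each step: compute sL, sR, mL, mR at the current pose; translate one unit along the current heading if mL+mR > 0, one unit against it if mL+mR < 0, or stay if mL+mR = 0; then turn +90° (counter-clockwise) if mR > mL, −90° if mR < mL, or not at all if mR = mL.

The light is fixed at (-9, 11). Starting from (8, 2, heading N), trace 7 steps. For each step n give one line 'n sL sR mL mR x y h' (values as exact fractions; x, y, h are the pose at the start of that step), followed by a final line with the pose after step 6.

0 2/13 5/58 167/1508 -181/754 8 2 N
1 40/373 40/493 12260/183889 -34640/183889 8 1 E
2 20/241 4/29 98/6989 -1544/6989 7 1 S
3 40/369 40/261 340/10701 -2800/10701 7 2 W
4 2/13 5/58 167/1508 -181/754 8 2 N
5 40/373 40/493 12260/183889 -34640/183889 8 1 E
6 20/241 4/29 98/6989 -1544/6989 7 1 S
final 7 2 W

n=0: pose=(8,2,N); sL=2/13, sR=5/58; mL=167/1508, mR=-181/754; mL+mR=-15/116 → advance -1; mR−mL=-529/1508 → turn -1·90°
n=1: pose=(8,1,E); sL=40/373, sR=40/493; mL=12260/183889, mR=-34640/183889; mL+mR=-60/493 → advance -1; mR−mL=-46900/183889 → turn -1·90°
n=2: pose=(7,1,S); sL=20/241, sR=4/29; mL=98/6989, mR=-1544/6989; mL+mR=-6/29 → advance -1; mR−mL=-1642/6989 → turn -1·90°
n=3: pose=(7,2,W); sL=40/369, sR=40/261; mL=340/10701, mR=-2800/10701; mL+mR=-20/87 → advance -1; mR−mL=-3140/10701 → turn -1·90°
n=4: pose=(8,2,N); sL=2/13, sR=5/58; mL=167/1508, mR=-181/754; mL+mR=-15/116 → advance -1; mR−mL=-529/1508 → turn -1·90°
n=5: pose=(8,1,E); sL=40/373, sR=40/493; mL=12260/183889, mR=-34640/183889; mL+mR=-60/493 → advance -1; mR−mL=-46900/183889 → turn -1·90°
n=6: pose=(7,1,S); sL=20/241, sR=4/29; mL=98/6989, mR=-1544/6989; mL+mR=-6/29 → advance -1; mR−mL=-1642/6989 → turn -1·90°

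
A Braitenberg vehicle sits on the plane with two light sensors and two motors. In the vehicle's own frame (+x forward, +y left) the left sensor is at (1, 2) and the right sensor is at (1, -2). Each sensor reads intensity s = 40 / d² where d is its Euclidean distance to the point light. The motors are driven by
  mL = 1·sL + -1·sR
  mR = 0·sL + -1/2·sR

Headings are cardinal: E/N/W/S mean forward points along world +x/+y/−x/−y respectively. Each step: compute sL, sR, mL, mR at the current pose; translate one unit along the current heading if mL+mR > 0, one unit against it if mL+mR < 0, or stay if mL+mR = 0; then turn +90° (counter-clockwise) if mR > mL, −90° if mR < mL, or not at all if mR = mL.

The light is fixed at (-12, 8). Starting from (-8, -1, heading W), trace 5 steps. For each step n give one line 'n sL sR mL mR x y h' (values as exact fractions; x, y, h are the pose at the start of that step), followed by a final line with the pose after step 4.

n=0: pose=(-8,-1,W); sL=4/13, sR=20/29; mL=-144/377, mR=-10/29; mL+mR=-274/377 → advance -1; mR−mL=14/377 → turn +1·90°
n=1: pose=(-7,-1,S); sL=40/149, sR=40/109; mL=-1600/16241, mR=-20/109; mL+mR=-4580/16241 → advance -1; mR−mL=-1380/16241 → turn -1·90°
n=2: pose=(-7,0,W); sL=10/29, sR=10/13; mL=-160/377, mR=-5/13; mL+mR=-305/377 → advance -1; mR−mL=15/377 → turn +1·90°
n=3: pose=(-6,0,S); sL=8/29, sR=40/97; mL=-384/2813, mR=-20/97; mL+mR=-964/2813 → advance -1; mR−mL=-196/2813 → turn -1·90°
n=4: pose=(-6,1,W); sL=20/53, sR=4/5; mL=-112/265, mR=-2/5; mL+mR=-218/265 → advance -1; mR−mL=6/265 → turn +1·90°

0 4/13 20/29 -144/377 -10/29 -8 -1 W
1 40/149 40/109 -1600/16241 -20/109 -7 -1 S
2 10/29 10/13 -160/377 -5/13 -7 0 W
3 8/29 40/97 -384/2813 -20/97 -6 0 S
4 20/53 4/5 -112/265 -2/5 -6 1 W
final -5 1 S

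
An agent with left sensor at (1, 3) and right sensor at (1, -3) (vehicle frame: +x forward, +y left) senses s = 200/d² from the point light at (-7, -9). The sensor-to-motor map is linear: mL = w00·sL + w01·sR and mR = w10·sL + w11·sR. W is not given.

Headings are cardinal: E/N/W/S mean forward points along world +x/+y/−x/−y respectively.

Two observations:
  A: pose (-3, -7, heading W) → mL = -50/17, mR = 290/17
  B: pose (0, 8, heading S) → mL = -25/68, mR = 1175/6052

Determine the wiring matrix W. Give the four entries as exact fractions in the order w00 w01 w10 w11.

obs A: pose=(-3,-7,W) → sL=20, sR=100/17, mL=-50/17, mR=290/17
obs B: pose=(0,8,S) → sL=50/89, sR=25/34, mL=-25/68, mR=1175/6052
sensor matrix S = [[20, 100/17], [50/89, 25/34]]; det S = 17250/1513
solve [mL_A; mL_B] = S·[w00; w01] and [mR_A; mR_B] = S·[w10; w11]:
  w00 = 0, w01 = -1/2, w10 = 1, w11 = -1/2

0 -1/2 1 -1/2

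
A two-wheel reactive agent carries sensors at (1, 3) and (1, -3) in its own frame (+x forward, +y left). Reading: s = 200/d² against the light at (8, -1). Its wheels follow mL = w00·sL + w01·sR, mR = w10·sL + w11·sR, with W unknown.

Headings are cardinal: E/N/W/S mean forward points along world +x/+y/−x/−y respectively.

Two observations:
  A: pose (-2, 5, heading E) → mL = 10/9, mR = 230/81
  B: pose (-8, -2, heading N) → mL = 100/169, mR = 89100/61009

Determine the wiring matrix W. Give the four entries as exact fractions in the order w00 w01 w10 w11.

obs A: pose=(-2,5,E) → sL=100/81, sR=20/9, mL=10/9, mR=230/81
obs B: pose=(-8,-2,N) → sL=200/361, sR=200/169, mL=100/169, mR=89100/61009
sensor matrix S = [[100/81, 20/9], [200/361, 200/169]]; det S = 1136000/4941729
solve [mL_A; mL_B] = S·[w00; w01] and [mR_A; mR_B] = S·[w10; w11]:
  w00 = 0, w01 = 1/2, w10 = 1/2, w11 = 1

0 1/2 1/2 1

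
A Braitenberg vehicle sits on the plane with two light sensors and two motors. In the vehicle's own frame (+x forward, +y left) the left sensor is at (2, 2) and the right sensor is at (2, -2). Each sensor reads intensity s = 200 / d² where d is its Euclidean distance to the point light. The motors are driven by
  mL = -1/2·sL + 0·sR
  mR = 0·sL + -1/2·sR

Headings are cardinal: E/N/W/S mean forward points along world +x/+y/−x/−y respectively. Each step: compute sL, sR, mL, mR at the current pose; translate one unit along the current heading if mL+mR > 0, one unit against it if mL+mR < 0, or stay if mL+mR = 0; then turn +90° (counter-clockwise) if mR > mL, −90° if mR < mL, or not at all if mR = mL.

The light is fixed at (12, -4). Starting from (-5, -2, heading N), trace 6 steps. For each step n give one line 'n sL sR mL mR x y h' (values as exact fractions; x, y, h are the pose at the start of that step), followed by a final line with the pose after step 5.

n=0: pose=(-5,-2,N); sL=200/377, sR=200/241; mL=-100/377, mR=-100/241; mL+mR=-61800/90857 → advance -1; mR−mL=-13600/90857 → turn -1·90°
n=1: pose=(-5,-3,E); sL=100/117, sR=100/113; mL=-50/117, mR=-50/113; mL+mR=-11500/13221 → advance -1; mR−mL=-200/13221 → turn -1·90°
n=2: pose=(-6,-3,S); sL=200/257, sR=200/401; mL=-100/257, mR=-100/401; mL+mR=-65800/103057 → advance -1; mR−mL=14400/103057 → turn +1·90°
n=3: pose=(-6,-2,E); sL=25/34, sR=25/32; mL=-25/68, mR=-25/64; mL+mR=-825/1088 → advance -1; mR−mL=-25/1088 → turn -1·90°
n=4: pose=(-7,-2,S); sL=200/289, sR=200/441; mL=-100/289, mR=-100/441; mL+mR=-73000/127449 → advance -1; mR−mL=15200/127449 → turn +1·90°
n=5: pose=(-7,-1,E); sL=100/157, sR=20/29; mL=-50/157, mR=-10/29; mL+mR=-3020/4553 → advance -1; mR−mL=-120/4553 → turn -1·90°

0 200/377 200/241 -100/377 -100/241 -5 -2 N
1 100/117 100/113 -50/117 -50/113 -5 -3 E
2 200/257 200/401 -100/257 -100/401 -6 -3 S
3 25/34 25/32 -25/68 -25/64 -6 -2 E
4 200/289 200/441 -100/289 -100/441 -7 -2 S
5 100/157 20/29 -50/157 -10/29 -7 -1 E
final -8 -1 S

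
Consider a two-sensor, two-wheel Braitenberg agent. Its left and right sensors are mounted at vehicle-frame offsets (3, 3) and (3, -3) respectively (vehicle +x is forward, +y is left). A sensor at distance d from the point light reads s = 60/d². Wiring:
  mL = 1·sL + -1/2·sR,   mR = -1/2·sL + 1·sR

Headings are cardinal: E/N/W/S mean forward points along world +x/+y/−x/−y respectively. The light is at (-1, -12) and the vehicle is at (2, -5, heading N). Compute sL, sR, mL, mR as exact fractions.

left sensor world pos  = (-1, -2); dL² = 100
right sensor world pos = (5, -2); dR² = 136
sL = 60/100 = 3/5
sR = 60/136 = 15/34
mL = 1·sL + -1/2·sR = 129/340
mR = -1/2·sL + 1·sR = 12/85

3/5 15/34 129/340 12/85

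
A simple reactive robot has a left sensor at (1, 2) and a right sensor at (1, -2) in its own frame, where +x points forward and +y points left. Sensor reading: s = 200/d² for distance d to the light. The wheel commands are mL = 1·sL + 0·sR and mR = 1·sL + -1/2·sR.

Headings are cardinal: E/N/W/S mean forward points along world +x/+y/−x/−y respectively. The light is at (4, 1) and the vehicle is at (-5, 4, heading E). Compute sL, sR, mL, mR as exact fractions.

200/89 40/13 200/89 820/1157

left sensor world pos  = (-4, 6); dL² = 89
right sensor world pos = (-4, 2); dR² = 65
sL = 200/89 = 200/89
sR = 200/65 = 40/13
mL = 1·sL + 0·sR = 200/89
mR = 1·sL + -1/2·sR = 820/1157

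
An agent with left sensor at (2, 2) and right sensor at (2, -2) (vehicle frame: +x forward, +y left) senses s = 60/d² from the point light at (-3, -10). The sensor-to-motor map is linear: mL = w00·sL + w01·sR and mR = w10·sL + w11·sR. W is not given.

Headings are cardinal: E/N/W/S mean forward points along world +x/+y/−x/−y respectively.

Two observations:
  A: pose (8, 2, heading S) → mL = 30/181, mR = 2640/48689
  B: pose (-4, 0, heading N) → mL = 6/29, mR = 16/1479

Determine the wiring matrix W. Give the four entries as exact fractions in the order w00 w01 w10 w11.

0 1/2 -1/2 1/2

obs A: pose=(8,2,S) → sL=60/269, sR=60/181, mL=30/181, mR=2640/48689
obs B: pose=(-4,0,N) → sL=20/51, sR=12/29, mL=6/29, mR=16/1479
sensor matrix S = [[60/269, 60/181], [20/51, 12/29]]; det S = -904960/24003677
solve [mL_A; mL_B] = S·[w00; w01] and [mR_A; mR_B] = S·[w10; w11]:
  w00 = 0, w01 = 1/2, w10 = -1/2, w11 = 1/2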